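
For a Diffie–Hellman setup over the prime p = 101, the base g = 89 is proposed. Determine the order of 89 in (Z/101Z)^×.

The order of 89 must divide φ(101) = 101 − 1 = 100 = 2^2 · 5^2.
Divisors of 100: 1, 2, 4, 5, 10, 20, 25, 50, 100.
Evaluate successive powers at the divisors of 100:
89^1 ≡ 89 (mod 101)
89^2 ≡ 43 (mod 101)
89^4 ≡ 31 (mod 101)
89^5 ≡ 32 (mod 101)
89^10 ≡ 14 (mod 101)
89^20 ≡ 95 (mod 101)
89^25 ≡ 10 (mod 101)
89^50 ≡ 100 (mod 101)
89^100 ≡ 1 (mod 101) ✓
So ord_101(89) = 100.

100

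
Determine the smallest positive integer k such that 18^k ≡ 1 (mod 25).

Since 18 ∈ (Z/25Z)^×, its order divides φ(25) = φ(5^2) = 5·(5−1) = 20 = 2^2 · 5.
Divisors of 20: 1, 2, 4, 5, 10, 20.
Check 18^d mod 25 for each divisor in increasing order:
18^1 ≡ 18 (mod 25)
18^2 ≡ 24 (mod 25)
18^4 ≡ 1 (mod 25) ✓
Therefore the multiplicative order of 18 modulo 25 is 4.

4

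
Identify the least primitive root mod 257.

3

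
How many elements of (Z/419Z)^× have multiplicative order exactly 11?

φ(419) = 419 − 1 = 418 = 2 · 11 · 19.
(Z/419Z)^× is cyclic (|G| = 418); a cyclic group of order m has exactly φ(d) elements of each order d | m, and none otherwise.
11 | 418, and φ(11) = 11 − 1 = 10.

10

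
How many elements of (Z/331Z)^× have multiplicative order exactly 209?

φ(331) = 331 − 1 = 330 = 2 · 3 · 5 · 11.
Since (Z/331Z)^× is cyclic of order 330, the number of elements of order d is φ(d) when d | 330 and 0 otherwise.
Here 330 is not a multiple of 209, so there are no elements of order 209.

0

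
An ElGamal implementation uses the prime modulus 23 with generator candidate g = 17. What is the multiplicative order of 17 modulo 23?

22

ord(17) | φ(23) = 23 − 1 = 22 = 2 · 11.
Divisors of 22: 1, 2, 11, 22.
Test each divisor d:
17^1 ≡ 17 (mod 23)
17^2 ≡ 13 (mod 23)
17^11 ≡ 22 (mod 23)
17^22 ≡ 1 (mod 23) ✓
The smallest such exponent is 22, so the order of 17 is 22.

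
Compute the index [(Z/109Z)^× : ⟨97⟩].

The order of 97 must divide φ(109) = 109 − 1 = 108 = 2^2 · 3^3.
Divisors of 108: 1, 2, 3, 4, 6, 9, 12, 18, 27, 36, 54, 108.
Compute 97^d (mod 109) for the divisors d until we hit 1:
97^1 ≡ 97
97^2 ≡ 35
97^3 ≡ 16
97^4 ≡ 26
97^6 ≡ 38
97^9 ≡ 63
97^12 ≡ 27
97^18 ≡ 45
97^27 ≡ 1
Thus |⟨97⟩| = ord(97) = 27.
Index = |(Z/109Z)^×| / |⟨97⟩| = 108 / 27 = 4.

4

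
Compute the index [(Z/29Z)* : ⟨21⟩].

Since 21 ∈ (Z/29Z)^×, its order divides φ(29) = 29 − 1 = 28 = 2^2 · 7.
Divisors of 28: 1, 2, 4, 7, 14, 28.
Compute 21^d (mod 29) for the divisors d until we hit 1:
21^1 ≡ 21
21^2 ≡ 6
21^4 ≡ 7
21^7 ≡ 12
21^14 ≡ 28
21^28 ≡ 1
Thus |⟨21⟩| = ord(21) = 28.
[(Z/29Z)^× : ⟨21⟩] = 28/28 = 1.

1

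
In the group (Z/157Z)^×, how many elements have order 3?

2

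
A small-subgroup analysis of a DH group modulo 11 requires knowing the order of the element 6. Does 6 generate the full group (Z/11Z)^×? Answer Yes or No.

Yes

φ(11) = 11 − 1 = 10 = 2 · 5.
Test 6^(10/q) mod 11 for each prime factor q of 10:
6^5 ≡ 10 (mod 11)  [q = 2: ≢ 1 ✓]
6^2 ≡ 3 (mod 11)  [q = 5: ≢ 1 ✓]
Every test exponent gives a nontrivial residue, hence 6 generates the full group.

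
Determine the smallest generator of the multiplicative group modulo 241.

7

φ(241) = 241 − 1 = 240 = 2^4 · 3 · 5.
g is a primitive root iff g^(240/q) ≢ 1 (mod 241) for each prime q ∈ {2, 3, 5}.
g = 2: 2^120 ≡ 1 — hits 1, so not a primitive root.
g = 3: 3^120 ≡ 1 — hits 1, so not a primitive root.
g = 4: 4^120 ≡ 1 — hits 1, so not a primitive root.
g = 5: 5^120 ≡ 1 — hits 1, so not a primitive root.
g = 6: 6^120 ≡ 1 — hits 1, so not a primitive root.
g = 7: 7^120 ≡ 240; 7^80 ≡ 15; 7^48 ≡ 91 — none is 1, so 7 is a primitive root.
So 7 is the smallest generator of (Z/241Z)^×.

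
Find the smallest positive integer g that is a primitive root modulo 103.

5

φ(103) = 103 − 1 = 102 = 2 · 3 · 17.
Test candidates g = 2, 3, … against the prime factors q ∈ {2, 3, 17} of φ(103): g is a generator iff g^(102/q) ≢ 1 for every such q.
g = 2: 2^51 ≡ 1 — hits 1, so not a primitive root.
g = 3: 3^51 ≡ 102; 3^34 ≡ 1 — hits 1, so not a primitive root.
g = 4: 4^51 ≡ 1 — hits 1, so not a primitive root.
g = 5: 5^51 ≡ 102; 5^34 ≡ 56; 5^6 ≡ 72 — none is 1, so 5 is a primitive root.
So 5 is the smallest generator of (Z/103Z)^×.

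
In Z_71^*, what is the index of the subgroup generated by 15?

2

By Lagrange's theorem, ord_71(15) divides φ(71) = 71 − 1 = 70 = 2 · 5 · 7.
Divisors of 70: 1, 2, 5, 7, 10, 14, 35, 70.
Check 15^d mod 71 for each divisor in increasing order:
15^1 ≡ 15 (mod 71)
15^2 ≡ 12 (mod 71)
15^5 ≡ 30 (mod 71)
15^7 ≡ 5 (mod 71)
15^10 ≡ 48 (mod 71)
15^14 ≡ 25 (mod 71)
15^35 ≡ 1 (mod 71) ✓
The order of 15 is 35, so the subgroup it generates has 35 elements.
Index = |(Z/71Z)^×| / |⟨15⟩| = 70 / 35 = 2.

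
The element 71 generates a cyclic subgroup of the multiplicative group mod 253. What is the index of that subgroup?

4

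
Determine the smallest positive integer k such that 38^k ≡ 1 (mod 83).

41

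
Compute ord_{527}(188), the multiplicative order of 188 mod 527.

The order of 188 must divide φ(527) = φ(17·31) = (17−1)·(31−1) = 16·30 = 480 = 2^5 · 3 · 5.
Divisors of 480: 1, 2, 3, 4, 5, 6, 8, 10, 12, 15, 16, 20, 24, 30, 32, 40, 48, 60, 80, 96, 120, 160, 240, 480.
Check 188^d mod 527 for each divisor in increasing order:
188^1 ≡ 188 (mod 527)
188^2 ≡ 35 (mod 527)
188^3 ≡ 256 (mod 527)
188^4 ≡ 171 (mod 527)
188^5 ≡ 1 (mod 527) ✓
So ord_527(188) = 5.

5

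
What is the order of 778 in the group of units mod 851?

22

By Lagrange's theorem, ord_851(778) divides φ(851) = φ(23·37) = (23−1)·(37−1) = 22·36 = 792 = 2^3 · 3^2 · 11.
Divisors of 792: 1, 2, 3, 4, 6, 8, 9, 11, 12, 18, 22, 24, 33, 36, 44, 66, 72, 88, 99, 132, 198, 264, 396, 792.
Evaluate successive powers at the divisors of 792:
778^1 ≡ 778 (mod 851)
778^2 ≡ 223 (mod 851)
778^3 ≡ 741 (mod 851)
778^4 ≡ 371 (mod 851)
778^6 ≡ 186 (mod 851)
778^8 ≡ 630 (mod 851)
778^9 ≡ 815 (mod 851)
778^11 ≡ 482 (mod 851)
778^12 ≡ 556 (mod 851)
778^18 ≡ 445 (mod 851)
778^22 ≡ 1 (mod 851) ✓
Therefore the multiplicative order of 778 modulo 851 is 22.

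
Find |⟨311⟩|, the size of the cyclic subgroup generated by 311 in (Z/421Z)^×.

The order of 311 must divide φ(421) = 421 − 1 = 420 = 2^2 · 3 · 5 · 7.
Divisors of 420: 1, 2, 3, 4, 5, 6, 7, 10, 12, 14, 15, 20, 21, 28, 30, 35, 42, 60, 70, 84, 105, 140, 210, 420.
Test each divisor d:
311^1 ≡ 311 (mod 421)
311^2 ≡ 312 (mod 421)
311^3 ≡ 202 (mod 421)
311^4 ≡ 93 (mod 421)
311^5 ≡ 295 (mod 421)
311^6 ≡ 388 (mod 421)
311^7 ≡ 262 (mod 421)
311^10 ≡ 299 (mod 421)
311^12 ≡ 247 (mod 421)
311^14 ≡ 21 (mod 421)
311^15 ≡ 216 (mod 421)
311^20 ≡ 149 (mod 421)
311^21 ≡ 29 (mod 421)
311^28 ≡ 20 (mod 421)
311^30 ≡ 346 (mod 421)
311^35 ≡ 188 (mod 421)
311^42 ≡ 420 (mod 421)
311^60 ≡ 152 (mod 421)
311^70 ≡ 401 (mod 421)
311^84 ≡ 1 (mod 421) ✓
Hence ord(311) = 84.

84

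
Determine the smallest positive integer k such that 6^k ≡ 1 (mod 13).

12

ord(6) | φ(13) = 13 − 1 = 12 = 2^2 · 3.
Divisors of 12: 1, 2, 3, 4, 6, 12.
Check 6^d mod 13 for each divisor in increasing order:
6^1 ≡ 6 (mod 13)
6^2 ≡ 10 (mod 13)
6^3 ≡ 8 (mod 13)
6^4 ≡ 9 (mod 13)
6^6 ≡ 12 (mod 13)
6^12 ≡ 1 (mod 13) ✓
Hence ord(6) = 12.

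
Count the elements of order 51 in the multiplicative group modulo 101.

0

φ(101) = 101 − 1 = 100 = 2^2 · 5^2.
Since (Z/101Z)^× is cyclic of order 100, the number of elements of order d is φ(d) when d | 100 and 0 otherwise.
Here 100 is not a multiple of 51, so there are no elements of order 51.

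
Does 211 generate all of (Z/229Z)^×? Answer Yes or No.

No

φ(229) = 229 − 1 = 228 = 2^2 · 3 · 19.
Test 211^(228/q) mod 229 for each prime factor q of 228:
211^114 ≡ 228 (mod 229)  [q = 2: ≢ 1 ✓]
211^76 ≡ 94 (mod 229)  [q = 3: ≢ 1 ✓]
211^12 ≡ 1 (mod 229)  [q = 19: ≡ 1 ✗]
The check at q = 19 fails, so 211 generates a proper subgroup.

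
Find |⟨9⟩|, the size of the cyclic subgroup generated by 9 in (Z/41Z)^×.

The order of 9 must divide φ(41) = 41 − 1 = 40 = 2^3 · 5.
Divisors of 40: 1, 2, 4, 5, 8, 10, 20, 40.
Test each divisor d:
9^1 ≡ 9 (mod 41)
9^2 ≡ 40 (mod 41)
9^4 ≡ 1 (mod 41) ✓
The smallest such exponent is 4, so the order of 9 is 4.

4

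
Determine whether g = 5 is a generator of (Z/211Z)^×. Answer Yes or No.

No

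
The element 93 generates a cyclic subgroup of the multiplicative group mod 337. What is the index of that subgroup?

1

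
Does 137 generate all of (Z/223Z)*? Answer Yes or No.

Yes

φ(223) = 223 − 1 = 222 = 2 · 3 · 37.
Test 137^(222/q) mod 223 for each prime factor q of 222:
137^111 ≡ 222 (mod 223)  [q = 2: ≢ 1 ✓]
137^74 ≡ 183 (mod 223)  [q = 3: ≢ 1 ✓]
137^6 ≡ 32 (mod 223)  [q = 37: ≢ 1 ✓]
None equal 1, so ord_223(137) = 222: 137 is a primitive root.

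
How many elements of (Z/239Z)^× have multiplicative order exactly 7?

6

φ(239) = 239 − 1 = 238 = 2 · 7 · 17.
Since (Z/239Z)^× is cyclic of order 238, the number of elements of order d is φ(d) when d | 238 and 0 otherwise.
7 | 238, and φ(7) = 7 − 1 = 6.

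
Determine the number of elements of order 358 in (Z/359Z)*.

φ(359) = 359 − 1 = 358 = 2 · 179.
(Z/359Z)^× is cyclic (|G| = 358); a cyclic group of order m has exactly φ(d) elements of each order d | m, and none otherwise.
358 = 2 · 179 divides 358, and φ(358) = 178.

178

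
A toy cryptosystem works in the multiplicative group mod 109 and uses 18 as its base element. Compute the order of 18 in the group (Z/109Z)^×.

By Lagrange's theorem, ord_109(18) divides φ(109) = 109 − 1 = 108 = 2^2 · 3^3.
Divisors of 108: 1, 2, 3, 4, 6, 9, 12, 18, 27, 36, 54, 108.
Compute 18^d (mod 109) for the divisors d until we hit 1:
18^1 ≡ 18 (mod 109)
18^2 ≡ 106 (mod 109)
18^3 ≡ 55 (mod 109)
18^4 ≡ 9 (mod 109)
18^6 ≡ 82 (mod 109)
18^9 ≡ 41 (mod 109)
18^12 ≡ 75 (mod 109)
18^18 ≡ 46 (mod 109)
18^27 ≡ 33 (mod 109)
18^36 ≡ 45 (mod 109)
18^54 ≡ 108 (mod 109)
18^108 ≡ 1 (mod 109) ✓
The smallest such exponent is 108, so the order of 18 is 108.

108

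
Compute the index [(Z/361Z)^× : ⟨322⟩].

9

By Lagrange's theorem, ord_361(322) divides φ(361) = φ(19^2) = 19·(19−1) = 342 = 2 · 3^2 · 19.
Divisors of 342: 1, 2, 3, 6, 9, 18, 19, 38, 57, 114, 171, 342.
Compute 322^d (mod 361) for the divisors d until we hit 1:
322^1 ≡ 322 (mod 361)
322^2 ≡ 77 (mod 361)
322^3 ≡ 246 (mod 361)
322^6 ≡ 229 (mod 361)
322^9 ≡ 18 (mod 361)
322^18 ≡ 324 (mod 361)
322^19 ≡ 360 (mod 361)
322^38 ≡ 1 (mod 361) ✓
Thus |⟨322⟩| = ord(322) = 38.
Index = |(Z/361Z)^×| / |⟨322⟩| = 342 / 38 = 9.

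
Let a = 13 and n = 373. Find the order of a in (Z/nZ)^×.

62

Since 13 ∈ (Z/373Z)^×, its order divides φ(373) = 373 − 1 = 372 = 2^2 · 3 · 31.
Divisors of 372: 1, 2, 3, 4, 6, 12, 31, 62, 93, 124, 186, 372.
Test each divisor d:
13^1 ≡ 13 (mod 373)
13^2 ≡ 169 (mod 373)
13^3 ≡ 332 (mod 373)
13^4 ≡ 213 (mod 373)
13^6 ≡ 189 (mod 373)
13^12 ≡ 286 (mod 373)
13^31 ≡ 372 (mod 373)
13^62 ≡ 1 (mod 373) ✓
Hence ord(13) = 62.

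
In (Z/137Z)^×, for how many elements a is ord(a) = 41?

0

φ(137) = 137 − 1 = 136 = 2^3 · 17.
Since (Z/137Z)^× is cyclic of order 136, the number of elements of order d is φ(d) when d | 136 and 0 otherwise.
Here 136 is not a multiple of 41, so there are no elements of order 41.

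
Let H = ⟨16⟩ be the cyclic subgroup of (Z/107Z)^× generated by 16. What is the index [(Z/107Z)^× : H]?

2

The order of 16 must divide φ(107) = 107 − 1 = 106 = 2 · 53.
Divisors of 106: 1, 2, 53, 106.
Evaluate successive powers at the divisors of 106:
16^1 ≡ 16 (mod 107)
16^2 ≡ 42 (mod 107)
16^53 ≡ 1 (mod 107) ✓
The order of 16 is 53, so the subgroup it generates has 53 elements.
Index = |(Z/107Z)^×| / |⟨16⟩| = 106 / 53 = 2.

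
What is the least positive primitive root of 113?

φ(113) = 113 − 1 = 112 = 2^4 · 7.
g is a primitive root iff g^(112/q) ≢ 1 (mod 113) for each prime q ∈ {2, 7}.
g = 2: 2^56 ≡ 1 — hits 1, so not a primitive root.
g = 3: 3^56 ≡ 112; 3^16 ≡ 49 — none is 1, so 3 is a primitive root.
The smallest primitive root modulo 113 is 3.

3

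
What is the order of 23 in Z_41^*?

ord(23) | φ(41) = 41 − 1 = 40 = 2^3 · 5.
Divisors of 40: 1, 2, 4, 5, 8, 10, 20, 40.
Check 23^d mod 41 for each divisor in increasing order:
23^1 ≡ 23 (mod 41)
23^2 ≡ 37 (mod 41)
23^4 ≡ 16 (mod 41)
23^5 ≡ 40 (mod 41)
23^8 ≡ 10 (mod 41)
23^10 ≡ 1 (mod 41) ✓
Hence ord(23) = 10.

10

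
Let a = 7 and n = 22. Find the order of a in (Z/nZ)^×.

By Lagrange's theorem, ord_22(7) divides φ(22) = φ(2)·φ(11) = 1·10 = 10 = 2 · 5.
Divisors of 10: 1, 2, 5, 10.
Evaluate successive powers at the divisors of 10:
7^1 ≡ 7 (mod 22)
7^2 ≡ 5 (mod 22)
7^5 ≡ 21 (mod 22)
7^10 ≡ 1 (mod 22) ✓
Hence ord(7) = 10.

10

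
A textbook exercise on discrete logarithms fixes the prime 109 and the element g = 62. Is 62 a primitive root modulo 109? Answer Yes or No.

Yes

φ(109) = 109 − 1 = 108 = 2^2 · 3^3.
62 is a primitive root mod 109 iff 62^(φ(109)/q) ≢ 1 for every prime q | φ(109), i.e. q ∈ {2, 3}.
62^54 ≡ 108 (mod 109)  [q = 2: ≢ 1 ✓]
62^36 ≡ 45 (mod 109)  [q = 3: ≢ 1 ✓]
All checks pass, so 62 has order 108 and is a primitive root modulo 109.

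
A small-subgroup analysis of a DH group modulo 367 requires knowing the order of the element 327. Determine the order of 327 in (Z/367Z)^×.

The order of 327 must divide φ(367) = 367 − 1 = 366 = 2 · 3 · 61.
Divisors of 366: 1, 2, 3, 6, 61, 122, 183, 366.
Test each divisor d:
327^1 ≡ 327 (mod 367)
327^2 ≡ 132 (mod 367)
327^3 ≡ 225 (mod 367)
327^6 ≡ 346 (mod 367)
327^61 ≡ 1 (mod 367) ✓
Hence ord(327) = 61.

61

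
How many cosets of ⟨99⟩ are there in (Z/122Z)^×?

By Lagrange's theorem, ord_122(99) divides φ(122) = φ(2)·φ(61) = 1·60 = 60 = 2^2 · 3 · 5.
Divisors of 60: 1, 2, 3, 4, 5, 6, 10, 12, 15, 20, 30, 60.
Evaluate successive powers at the divisors of 60:
99^1 ≡ 99 (mod 122)
99^2 ≡ 41 (mod 122)
99^3 ≡ 33 (mod 122)
99^4 ≡ 95 (mod 122)
99^5 ≡ 11 (mod 122)
99^6 ≡ 113 (mod 122)
99^10 ≡ 121 (mod 122)
99^12 ≡ 81 (mod 122)
99^15 ≡ 111 (mod 122)
99^20 ≡ 1 (mod 122) ✓
So ord_122(99) = 20, hence |⟨99⟩| = 20.
[(Z/122Z)^× : ⟨99⟩] = 60/20 = 3.

3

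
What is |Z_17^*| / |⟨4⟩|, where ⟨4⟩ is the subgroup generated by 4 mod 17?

By Lagrange's theorem, ord_17(4) divides φ(17) = 17 − 1 = 16 = 2^4.
Divisors of 16: 1, 2, 4, 8, 16.
Evaluate successive powers at the divisors of 16:
4^1 ≡ 4 (mod 17)
4^2 ≡ 16 (mod 17)
4^4 ≡ 1 (mod 17) ✓
Thus |⟨4⟩| = ord(4) = 4.
The index is φ(17) / ord(4) = 16 / 4 = 4.

4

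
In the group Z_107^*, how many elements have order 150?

0

φ(107) = 107 − 1 = 106 = 2 · 53.
Since (Z/107Z)^× is cyclic of order 106, the number of elements of order d is φ(d) when d | 106 and 0 otherwise.
Here 106 is not a multiple of 150, so there are no elements of order 150.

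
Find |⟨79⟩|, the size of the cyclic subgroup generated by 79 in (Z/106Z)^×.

52

The order of 79 must divide φ(106) = φ(2)·φ(53) = 1·52 = 52 = 2^2 · 13.
Divisors of 52: 1, 2, 4, 13, 26, 52.
Evaluate successive powers at the divisors of 52:
79^1 ≡ 79 (mod 106)
79^2 ≡ 93 (mod 106)
79^4 ≡ 63 (mod 106)
79^13 ≡ 83 (mod 106)
79^26 ≡ 105 (mod 106)
79^52 ≡ 1 (mod 106) ✓
Therefore the multiplicative order of 79 modulo 106 is 52.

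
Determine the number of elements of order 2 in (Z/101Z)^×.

φ(101) = 101 − 1 = 100 = 2^2 · 5^2.
Since (Z/101Z)^× is cyclic of order 100, the number of elements of order d is φ(d) when d | 100 and 0 otherwise.
2 | 100, and φ(2) = 2 − 1 = 1.

1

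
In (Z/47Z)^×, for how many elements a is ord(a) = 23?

22

φ(47) = 47 − 1 = 46 = 2 · 23.
In a cyclic group of order 46, there are φ(d) elements of order d for each divisor d of 46, and zero for non-divisors.
23 | 46, and φ(23) = 23 − 1 = 22.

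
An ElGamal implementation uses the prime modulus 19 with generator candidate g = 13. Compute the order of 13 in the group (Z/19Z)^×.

18

The order of 13 must divide φ(19) = 19 − 1 = 18 = 2 · 3^2.
Divisors of 18: 1, 2, 3, 6, 9, 18.
Compute 13^d (mod 19) for the divisors d until we hit 1:
13^1 ≡ 13 (mod 19)
13^2 ≡ 17 (mod 19)
13^3 ≡ 12 (mod 19)
13^6 ≡ 11 (mod 19)
13^9 ≡ 18 (mod 19)
13^18 ≡ 1 (mod 19) ✓
The smallest such exponent is 18, so the order of 13 is 18.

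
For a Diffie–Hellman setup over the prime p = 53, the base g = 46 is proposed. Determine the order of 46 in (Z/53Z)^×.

Since 46 ∈ (Z/53Z)^×, its order divides φ(53) = 53 − 1 = 52 = 2^2 · 13.
Divisors of 52: 1, 2, 4, 13, 26, 52.
Check 46^d mod 53 for each divisor in increasing order:
46^1 ≡ 46 (mod 53)
46^2 ≡ 49 (mod 53)
46^4 ≡ 16 (mod 53)
46^13 ≡ 1 (mod 53) ✓
So ord_53(46) = 13.

13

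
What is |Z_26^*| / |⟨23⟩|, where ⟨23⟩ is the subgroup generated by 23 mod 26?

Since 23 ∈ (Z/26Z)^×, its order divides φ(26) = φ(2)·φ(13) = 1·12 = 12 = 2^2 · 3.
Divisors of 12: 1, 2, 3, 4, 6, 12.
Compute 23^d (mod 26) for the divisors d until we hit 1:
23^1 ≡ 23 (mod 26)
23^2 ≡ 9 (mod 26)
23^3 ≡ 25 (mod 26)
23^4 ≡ 3 (mod 26)
23^6 ≡ 1 (mod 26) ✓
So ord_26(23) = 6, hence |⟨23⟩| = 6.
The index is φ(26) / ord(23) = 12 / 6 = 2.

2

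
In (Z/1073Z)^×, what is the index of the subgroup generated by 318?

28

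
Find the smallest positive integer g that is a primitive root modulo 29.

2

φ(29) = 29 − 1 = 28 = 2^2 · 7.
g is a primitive root iff g^(28/q) ≢ 1 (mod 29) for each prime q ∈ {2, 7}.
g = 2: 2^14 ≡ 28; 2^4 ≡ 16 — none is 1, so 2 is a primitive root.
The smallest primitive root modulo 29 is 2.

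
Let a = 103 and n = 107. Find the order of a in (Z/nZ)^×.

106

By Lagrange's theorem, ord_107(103) divides φ(107) = 107 − 1 = 106 = 2 · 53.
Divisors of 106: 1, 2, 53, 106.
Check 103^d mod 107 for each divisor in increasing order:
103^1 ≡ 103 (mod 107)
103^2 ≡ 16 (mod 107)
103^53 ≡ 106 (mod 107)
103^106 ≡ 1 (mod 107) ✓
Therefore the multiplicative order of 103 modulo 107 is 106.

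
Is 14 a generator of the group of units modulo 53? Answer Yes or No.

φ(53) = 53 − 1 = 52 = 2^2 · 13.
It suffices to check that the order of 14 is not a proper divisor of 52: compute 14^(52/q) for q ∈ {2, 13}.
14^26 ≡ 52 (mod 53)  [q = 2: ≢ 1 ✓]
14^4 ≡ 44 (mod 53)  [q = 13: ≢ 1 ✓]
All checks pass, so 14 has order 52 and is a primitive root modulo 53.

Yes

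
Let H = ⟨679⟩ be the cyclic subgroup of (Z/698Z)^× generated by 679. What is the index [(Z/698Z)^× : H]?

2

The order of 679 must divide φ(698) = φ(2)·φ(349) = 1·348 = 348 = 2^2 · 3 · 29.
Divisors of 348: 1, 2, 3, 4, 6, 12, 29, 58, 87, 116, 174, 348.
Test each divisor d:
679^1 ≡ 679 (mod 698)
679^2 ≡ 361 (mod 698)
679^3 ≡ 121 (mod 698)
679^4 ≡ 493 (mod 698)
679^6 ≡ 681 (mod 698)
679^12 ≡ 289 (mod 698)
679^29 ≡ 227 (mod 698)
679^58 ≡ 575 (mod 698)
679^87 ≡ 697 (mod 698)
679^116 ≡ 471 (mod 698)
679^174 ≡ 1 (mod 698) ✓
The order of 679 is 174, so the subgroup it generates has 174 elements.
Index = |(Z/698Z)^×| / |⟨679⟩| = 348 / 174 = 2.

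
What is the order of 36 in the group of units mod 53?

13

By Lagrange's theorem, ord_53(36) divides φ(53) = 53 − 1 = 52 = 2^2 · 13.
Divisors of 52: 1, 2, 4, 13, 26, 52.
Check 36^d mod 53 for each divisor in increasing order:
36^1 ≡ 36
36^2 ≡ 24
36^4 ≡ 46
36^13 ≡ 1
Hence ord(36) = 13.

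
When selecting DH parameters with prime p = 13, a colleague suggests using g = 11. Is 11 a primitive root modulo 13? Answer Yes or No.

φ(13) = 13 − 1 = 12 = 2^2 · 3.
An element g generates (Z/13Z)^× iff g^(12/q) ≢ 1 (mod 13) for each prime q ∈ {2, 3}.
11^6 ≡ 12 (mod 13)  [q = 2: ≢ 1 ✓]
11^4 ≡ 3 (mod 13)  [q = 3: ≢ 1 ✓]
None equal 1, so ord_13(11) = 12: 11 is a primitive root.

Yes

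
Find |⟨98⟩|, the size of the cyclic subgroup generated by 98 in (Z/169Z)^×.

156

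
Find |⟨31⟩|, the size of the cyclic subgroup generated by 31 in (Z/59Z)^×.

The order of 31 must divide φ(59) = 59 − 1 = 58 = 2 · 29.
Divisors of 58: 1, 2, 29, 58.
Check 31^d mod 59 for each divisor in increasing order:
31^1 ≡ 31 (mod 59)
31^2 ≡ 17 (mod 59)
31^29 ≡ 58 (mod 59)
31^58 ≡ 1 (mod 59) ✓
Therefore the multiplicative order of 31 modulo 59 is 58.

58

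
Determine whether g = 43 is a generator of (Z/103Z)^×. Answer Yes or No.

Yes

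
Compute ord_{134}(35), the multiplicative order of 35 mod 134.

The order of 35 must divide φ(134) = φ(2)·φ(67) = 1·66 = 66 = 2 · 3 · 11.
Divisors of 66: 1, 2, 3, 6, 11, 22, 33, 66.
Evaluate successive powers at the divisors of 66:
35^1 ≡ 35
35^2 ≡ 19
35^3 ≡ 129
35^6 ≡ 25
35^11 ≡ 37
35^22 ≡ 29
35^33 ≡ 1
So ord_134(35) = 33.

33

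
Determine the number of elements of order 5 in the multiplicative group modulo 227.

φ(227) = 227 − 1 = 226 = 2 · 113.
Since (Z/227Z)^× is cyclic of order 226, the number of elements of order d is φ(d) when d | 226 and 0 otherwise.
5 does not divide 226, so no element of (Z/227Z)^× has order 5.

0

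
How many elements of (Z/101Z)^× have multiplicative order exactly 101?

0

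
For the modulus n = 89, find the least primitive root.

3

φ(89) = 89 − 1 = 88 = 2^3 · 11.
Test candidates g = 2, 3, … against the prime factors q ∈ {2, 11} of φ(89): g is a generator iff g^(88/q) ≢ 1 for every such q.
g = 2: 2^44 ≡ 1 — hits 1, so not a primitive root.
g = 3: 3^44 ≡ 88; 3^8 ≡ 64 — none is 1, so 3 is a primitive root.
Hence the least primitive root of 89 is 3.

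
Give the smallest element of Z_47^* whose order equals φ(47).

5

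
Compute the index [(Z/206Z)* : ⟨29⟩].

2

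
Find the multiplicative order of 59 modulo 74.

36

The order of 59 must divide φ(74) = φ(2)·φ(37) = 1·36 = 36 = 2^2 · 3^2.
Divisors of 36: 1, 2, 3, 4, 6, 9, 12, 18, 36.
Check 59^d mod 74 for each divisor in increasing order:
59^1 ≡ 59 (mod 74)
59^2 ≡ 3 (mod 74)
59^3 ≡ 29 (mod 74)
59^4 ≡ 9 (mod 74)
59^6 ≡ 27 (mod 74)
59^9 ≡ 43 (mod 74)
59^12 ≡ 63 (mod 74)
59^18 ≡ 73 (mod 74)
59^36 ≡ 1 (mod 74) ✓
Therefore the multiplicative order of 59 modulo 74 is 36.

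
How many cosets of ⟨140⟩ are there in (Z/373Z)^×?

3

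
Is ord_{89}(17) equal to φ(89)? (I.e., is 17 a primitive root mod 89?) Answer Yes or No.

φ(89) = 89 − 1 = 88 = 2^3 · 11.
Test 17^(88/q) mod 89 for each prime factor q of 88:
17^44 ≡ 1 (mod 89)  [q = 2: ≡ 1 ✗]
17^8 ≡ 8 (mod 89)  [q = 11: ≢ 1 ✓]
17^44 ≡ 1 shows ord(17) | 44, strictly less than φ(89); not a primitive root.

No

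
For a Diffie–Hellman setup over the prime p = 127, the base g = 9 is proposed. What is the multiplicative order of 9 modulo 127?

Since 9 ∈ (Z/127Z)^×, its order divides φ(127) = 127 − 1 = 126 = 2 · 3^2 · 7.
Divisors of 126: 1, 2, 3, 6, 7, 9, 14, 18, 21, 42, 63, 126.
Compute 9^d (mod 127) for the divisors d until we hit 1:
9^1 ≡ 9 (mod 127)
9^2 ≡ 81 (mod 127)
9^3 ≡ 94 (mod 127)
9^6 ≡ 73 (mod 127)
9^7 ≡ 22 (mod 127)
9^9 ≡ 4 (mod 127)
9^14 ≡ 103 (mod 127)
9^18 ≡ 16 (mod 127)
9^21 ≡ 107 (mod 127)
9^42 ≡ 19 (mod 127)
9^63 ≡ 1 (mod 127) ✓
Hence ord(9) = 63.

63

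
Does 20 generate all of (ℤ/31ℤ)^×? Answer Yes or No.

φ(31) = 31 − 1 = 30 = 2 · 3 · 5.
An element g generates (Z/31Z)^× iff g^(30/q) ≢ 1 (mod 31) for each prime q ∈ {2, 3, 5}.
20^15 ≡ 1 (mod 31)  [q = 2: ≡ 1 ✗]
20^10 ≡ 5 (mod 31)  [q = 3: ≢ 1 ✓]
20^6 ≡ 4 (mod 31)  [q = 5: ≢ 1 ✓]
20^15 ≡ 1 shows ord(20) | 15, strictly less than φ(31); not a primitive root.

No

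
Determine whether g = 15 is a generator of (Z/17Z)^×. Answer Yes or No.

No

φ(17) = 17 − 1 = 16 = 2^4.
An element g generates (Z/17Z)^× iff g^(16/q) ≢ 1 (mod 17) for each prime q ∈ {2}.
15^8 ≡ 1 (mod 17)  [q = 2: ≡ 1 ✗]
15^8 ≡ 1 shows ord(15) | 8, strictly less than φ(17); not a primitive root.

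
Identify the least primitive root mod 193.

φ(193) = 193 − 1 = 192 = 2^6 · 3.
g is a primitive root iff g^(192/q) ≢ 1 (mod 193) for each prime q ∈ {2, 3}.
g = 2: 2^96 ≡ 1 — hits 1, so not a primitive root.
g = 3: 3^96 ≡ 1 — hits 1, so not a primitive root.
g = 4: 4^96 ≡ 1 — hits 1, so not a primitive root.
g = 5: 5^96 ≡ 192; 5^64 ≡ 84 — none is 1, so 5 is a primitive root.
So 5 is the smallest generator of (Z/193Z)^×.

5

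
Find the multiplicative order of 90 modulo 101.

100

ord(90) | φ(101) = 101 − 1 = 100 = 2^2 · 5^2.
Divisors of 100: 1, 2, 4, 5, 10, 20, 25, 50, 100.
Evaluate successive powers at the divisors of 100:
90^1 ≡ 90
90^2 ≡ 20
90^4 ≡ 97
90^5 ≡ 44
90^10 ≡ 17
90^20 ≡ 87
90^25 ≡ 91
90^50 ≡ 100
90^100 ≡ 1
Therefore the multiplicative order of 90 modulo 101 is 100.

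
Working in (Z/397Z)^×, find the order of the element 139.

396

Since 139 ∈ (Z/397Z)^×, its order divides φ(397) = 397 − 1 = 396 = 2^2 · 3^2 · 11.
Divisors of 396: 1, 2, 3, 4, 6, 9, 11, 12, 18, 22, 33, 36, 44, 66, 99, 132, 198, 396.
Evaluate successive powers at the divisors of 396:
139^1 ≡ 139
139^2 ≡ 265
139^3 ≡ 311
139^4 ≡ 353
139^6 ≡ 250
139^9 ≡ 335
139^11 ≡ 244
139^12 ≡ 171
139^18 ≡ 271
139^22 ≡ 383
139^33 ≡ 157
139^36 ≡ 393
139^44 ≡ 196
139^66 ≡ 35
139^99 ≡ 334
139^132 ≡ 34
139^198 ≡ 396
139^396 ≡ 1
The smallest such exponent is 396, so the order of 139 is 396.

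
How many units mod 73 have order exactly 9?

6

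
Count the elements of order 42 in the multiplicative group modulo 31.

0

φ(31) = 31 − 1 = 30 = 2 · 3 · 5.
Since (Z/31Z)^× is cyclic of order 30, the number of elements of order d is φ(d) when d | 30 and 0 otherwise.
Here 30 is not a multiple of 42, so there are no elements of order 42.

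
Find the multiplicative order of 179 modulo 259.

12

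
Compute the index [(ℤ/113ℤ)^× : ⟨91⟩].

2

ord(91) | φ(113) = 113 − 1 = 112 = 2^4 · 7.
Divisors of 112: 1, 2, 4, 7, 8, 14, 16, 28, 56, 112.
Check 91^d mod 113 for each divisor in increasing order:
91^1 ≡ 91
91^2 ≡ 32
91^4 ≡ 7
91^7 ≡ 44
91^8 ≡ 49
91^14 ≡ 15
91^16 ≡ 28
91^28 ≡ 112
91^56 ≡ 1
So ord_113(91) = 56, hence |⟨91⟩| = 56.
Index = |(Z/113Z)^×| / |⟨91⟩| = 112 / 56 = 2.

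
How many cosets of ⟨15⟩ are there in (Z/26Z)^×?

By Lagrange's theorem, ord_26(15) divides φ(26) = φ(2)·φ(13) = 1·12 = 12 = 2^2 · 3.
Divisors of 12: 1, 2, 3, 4, 6, 12.
Test each divisor d:
15^1 ≡ 15 (mod 26)
15^2 ≡ 17 (mod 26)
15^3 ≡ 21 (mod 26)
15^4 ≡ 3 (mod 26)
15^6 ≡ 25 (mod 26)
15^12 ≡ 1 (mod 26) ✓
Thus |⟨15⟩| = ord(15) = 12.
[(Z/26Z)^× : ⟨15⟩] = 12/12 = 1.

1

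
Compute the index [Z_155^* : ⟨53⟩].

The order of 53 must divide φ(155) = φ(5·31) = (5−1)·(31−1) = 4·30 = 120 = 2^3 · 3 · 5.
Divisors of 120: 1, 2, 3, 4, 5, 6, 8, 10, 12, 15, 20, 24, 30, 40, 60, 120.
Compute 53^d (mod 155) for the divisors d until we hit 1:
53^1 ≡ 53 (mod 155)
53^2 ≡ 19 (mod 155)
53^3 ≡ 77 (mod 155)
53^4 ≡ 51 (mod 155)
53^5 ≡ 68 (mod 155)
53^6 ≡ 39 (mod 155)
53^8 ≡ 121 (mod 155)
53^10 ≡ 129 (mod 155)
53^12 ≡ 126 (mod 155)
53^15 ≡ 92 (mod 155)
53^20 ≡ 56 (mod 155)
53^24 ≡ 66 (mod 155)
53^30 ≡ 94 (mod 155)
53^40 ≡ 36 (mod 155)
53^60 ≡ 1 (mod 155) ✓
The order of 53 is 60, so the subgroup it generates has 60 elements.
Index = |(Z/155Z)^×| / |⟨53⟩| = 120 / 60 = 2.

2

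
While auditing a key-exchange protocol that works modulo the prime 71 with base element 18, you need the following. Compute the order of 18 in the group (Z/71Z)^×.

The order of 18 must divide φ(71) = 71 − 1 = 70 = 2 · 5 · 7.
Divisors of 70: 1, 2, 5, 7, 10, 14, 35, 70.
Check 18^d mod 71 for each divisor in increasing order:
18^1 ≡ 18 (mod 71)
18^2 ≡ 40 (mod 71)
18^5 ≡ 45 (mod 71)
18^7 ≡ 25 (mod 71)
18^10 ≡ 37 (mod 71)
18^14 ≡ 57 (mod 71)
18^35 ≡ 1 (mod 71) ✓
Therefore the multiplicative order of 18 modulo 71 is 35.

35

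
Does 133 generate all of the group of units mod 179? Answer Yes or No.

Yes

φ(179) = 179 − 1 = 178 = 2 · 89.
It suffices to check that the order of 133 is not a proper divisor of 178: compute 133^(178/q) for q ∈ {2, 89}.
133^89 ≡ 178 (mod 179)  [q = 2: ≢ 1 ✓]
133^2 ≡ 147 (mod 179)  [q = 89: ≢ 1 ✓]
Every test exponent gives a nontrivial residue, hence 133 generates the full group.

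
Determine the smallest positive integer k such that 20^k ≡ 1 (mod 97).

32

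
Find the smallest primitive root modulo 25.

2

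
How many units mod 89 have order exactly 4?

2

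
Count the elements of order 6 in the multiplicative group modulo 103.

2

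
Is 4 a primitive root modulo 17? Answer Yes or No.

No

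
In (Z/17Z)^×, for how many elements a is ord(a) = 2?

φ(17) = 17 − 1 = 16 = 2^4.
In a cyclic group of order 16, there are φ(d) elements of order d for each divisor d of 16, and zero for non-divisors.
2 | 16, and φ(2) = 2 − 1 = 1.

1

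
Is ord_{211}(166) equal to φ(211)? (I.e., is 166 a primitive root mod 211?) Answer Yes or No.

Yes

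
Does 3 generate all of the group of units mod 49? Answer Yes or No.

φ(49) = φ(7^2) = 7·(7−1) = 42 = 2 · 3 · 7.
3 is a primitive root mod 49 iff 3^(φ(49)/q) ≢ 1 for every prime q | φ(49), i.e. q ∈ {2, 3, 7}.
3^21 ≡ 48 (mod 49)  [q = 2: ≢ 1 ✓]
3^14 ≡ 30 (mod 49)  [q = 3: ≢ 1 ✓]
3^6 ≡ 43 (mod 49)  [q = 7: ≢ 1 ✓]
All checks pass, so 3 has order 42 and is a primitive root modulo 49.

Yes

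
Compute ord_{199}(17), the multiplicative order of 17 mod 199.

66

Since 17 ∈ (Z/199Z)^×, its order divides φ(199) = 199 − 1 = 198 = 2 · 3^2 · 11.
Divisors of 198: 1, 2, 3, 6, 9, 11, 18, 22, 33, 66, 99, 198.
Check 17^d mod 199 for each divisor in increasing order:
17^1 ≡ 17 (mod 199)
17^2 ≡ 90 (mod 199)
17^3 ≡ 137 (mod 199)
17^6 ≡ 63 (mod 199)
17^9 ≡ 74 (mod 199)
17^11 ≡ 93 (mod 199)
17^18 ≡ 103 (mod 199)
17^22 ≡ 92 (mod 199)
17^33 ≡ 198 (mod 199)
17^66 ≡ 1 (mod 199) ✓
The smallest such exponent is 66, so the order of 17 is 66.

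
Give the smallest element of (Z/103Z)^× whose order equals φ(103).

φ(103) = 103 − 1 = 102 = 2 · 3 · 17.
g is a primitive root iff g^(102/q) ≢ 1 (mod 103) for each prime q ∈ {2, 3, 17}.
g = 2: 2^51 ≡ 1 — hits 1, so not a primitive root.
g = 3: 3^51 ≡ 102; 3^34 ≡ 1 — hits 1, so not a primitive root.
g = 4: 4^51 ≡ 1 — hits 1, so not a primitive root.
g = 5: 5^51 ≡ 102; 5^34 ≡ 56; 5^6 ≡ 72 — none is 1, so 5 is a primitive root.
The smallest primitive root modulo 103 is 5.

5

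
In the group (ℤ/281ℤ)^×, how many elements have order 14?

φ(281) = 281 − 1 = 280 = 2^3 · 5 · 7.
Since (Z/281Z)^× is cyclic of order 280, the number of elements of order d is φ(d) when d | 280 and 0 otherwise.
14 = 2 · 7 divides 280, and φ(14) = 6.

6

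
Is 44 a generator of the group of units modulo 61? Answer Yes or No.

φ(61) = 61 − 1 = 60 = 2^2 · 3 · 5.
Test 44^(60/q) mod 61 for each prime factor q of 60:
44^30 ≡ 60 (mod 61)  [q = 2: ≢ 1 ✓]
44^20 ≡ 13 (mod 61)  [q = 3: ≢ 1 ✓]
44^12 ≡ 20 (mod 61)  [q = 5: ≢ 1 ✓]
All checks pass, so 44 has order 60 and is a primitive root modulo 61.

Yes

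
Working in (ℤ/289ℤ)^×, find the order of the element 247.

136

The order of 247 must divide φ(289) = φ(17^2) = 17·(17−1) = 272 = 2^4 · 17.
Divisors of 272: 1, 2, 4, 8, 16, 17, 34, 68, 136, 272.
Compute 247^d (mod 289) for the divisors d until we hit 1:
247^1 ≡ 247 (mod 289)
247^2 ≡ 30 (mod 289)
247^4 ≡ 33 (mod 289)
247^8 ≡ 222 (mod 289)
247^16 ≡ 154 (mod 289)
247^17 ≡ 179 (mod 289)
247^34 ≡ 251 (mod 289)
247^68 ≡ 288 (mod 289)
247^136 ≡ 1 (mod 289) ✓
The smallest such exponent is 136, so the order of 247 is 136.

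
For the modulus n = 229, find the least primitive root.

6

φ(229) = 229 − 1 = 228 = 2^2 · 3 · 19.
Test candidates g = 2, 3, … against the prime factors q ∈ {2, 3, 19} of φ(229): g is a generator iff g^(228/q) ≢ 1 for every such q.
g = 2: 2^114 ≡ 228; 2^76 ≡ 1 — hits 1, so not a primitive root.
g = 3: 3^114 ≡ 1 — hits 1, so not a primitive root.
g = 4: 4^114 ≡ 1 — hits 1, so not a primitive root.
g = 5: 5^114 ≡ 1 — hits 1, so not a primitive root.
g = 6: 6^114 ≡ 228; 6^76 ≡ 134; 6^12 ≡ 165 — none is 1, so 6 is a primitive root.
Hence the least primitive root of 229 is 6.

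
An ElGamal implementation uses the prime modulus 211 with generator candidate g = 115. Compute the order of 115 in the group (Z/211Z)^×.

70

Since 115 ∈ (Z/211Z)^×, its order divides φ(211) = 211 − 1 = 210 = 2 · 3 · 5 · 7.
Divisors of 210: 1, 2, 3, 5, 6, 7, 10, 14, 15, 21, 30, 35, 42, 70, 105, 210.
Evaluate successive powers at the divisors of 210:
115^1 ≡ 115 (mod 211)
115^2 ≡ 143 (mod 211)
115^3 ≡ 198 (mod 211)
115^5 ≡ 40 (mod 211)
115^6 ≡ 169 (mod 211)
115^7 ≡ 23 (mod 211)
115^10 ≡ 123 (mod 211)
115^14 ≡ 107 (mod 211)
115^15 ≡ 67 (mod 211)
115^21 ≡ 140 (mod 211)
115^30 ≡ 58 (mod 211)
115^35 ≡ 210 (mod 211)
115^42 ≡ 188 (mod 211)
115^70 ≡ 1 (mod 211) ✓
So ord_211(115) = 70.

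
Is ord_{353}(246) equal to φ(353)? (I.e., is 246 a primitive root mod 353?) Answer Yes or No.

Yes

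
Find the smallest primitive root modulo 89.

φ(89) = 89 − 1 = 88 = 2^3 · 11.
g is a primitive root iff g^(88/q) ≢ 1 (mod 89) for each prime q ∈ {2, 11}.
g = 2: 2^44 ≡ 1 — hits 1, so not a primitive root.
g = 3: 3^44 ≡ 88; 3^8 ≡ 64 — none is 1, so 3 is a primitive root.
The smallest primitive root modulo 89 is 3.

3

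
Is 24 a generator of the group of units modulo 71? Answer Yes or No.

No

φ(71) = 71 − 1 = 70 = 2 · 5 · 7.
It suffices to check that the order of 24 is not a proper divisor of 70: compute 24^(70/q) for q ∈ {2, 5, 7}.
24^35 ≡ 1 (mod 71)  [q = 2: ≡ 1 ✗]
24^14 ≡ 25 (mod 71)  [q = 5: ≢ 1 ✓]
24^10 ≡ 37 (mod 71)  [q = 7: ≢ 1 ✓]
24^35 ≡ 1 shows ord(24) | 35, strictly less than φ(71); not a primitive root.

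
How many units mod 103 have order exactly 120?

0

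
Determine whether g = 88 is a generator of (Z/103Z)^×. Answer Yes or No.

Yes

φ(103) = 103 − 1 = 102 = 2 · 3 · 17.
An element g generates (Z/103Z)^× iff g^(102/q) ≢ 1 (mod 103) for each prime q ∈ {2, 3, 17}.
88^51 ≡ 102 (mod 103)  [q = 2: ≢ 1 ✓]
88^34 ≡ 56 (mod 103)  [q = 3: ≢ 1 ✓]
88^6 ≡ 61 (mod 103)  [q = 17: ≢ 1 ✓]
Every test exponent gives a nontrivial residue, hence 88 generates the full group.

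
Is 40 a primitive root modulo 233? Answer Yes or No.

Yes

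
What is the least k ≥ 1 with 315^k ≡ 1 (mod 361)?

57

Since 315 ∈ (Z/361Z)^×, its order divides φ(361) = φ(19^2) = 19·(19−1) = 342 = 2 · 3^2 · 19.
Divisors of 342: 1, 2, 3, 6, 9, 18, 19, 38, 57, 114, 171, 342.
Evaluate successive powers at the divisors of 342:
315^1 ≡ 315 (mod 361)
315^2 ≡ 311 (mod 361)
315^3 ≡ 134 (mod 361)
315^6 ≡ 267 (mod 361)
315^9 ≡ 39 (mod 361)
315^18 ≡ 77 (mod 361)
315^19 ≡ 68 (mod 361)
315^38 ≡ 292 (mod 361)
315^57 ≡ 1 (mod 361) ✓
The smallest such exponent is 57, so the order of 315 is 57.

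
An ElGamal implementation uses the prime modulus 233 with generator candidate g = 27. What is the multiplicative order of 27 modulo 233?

232

The order of 27 must divide φ(233) = 233 − 1 = 232 = 2^3 · 29.
Divisors of 232: 1, 2, 4, 8, 29, 58, 116, 232.
Evaluate successive powers at the divisors of 232:
27^1 ≡ 27 (mod 233)
27^2 ≡ 30 (mod 233)
27^4 ≡ 201 (mod 233)
27^8 ≡ 92 (mod 233)
27^29 ≡ 136 (mod 233)
27^58 ≡ 89 (mod 233)
27^116 ≡ 232 (mod 233)
27^232 ≡ 1 (mod 233) ✓
The smallest such exponent is 232, so the order of 27 is 232.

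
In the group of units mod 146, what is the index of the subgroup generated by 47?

ord(47) | φ(146) = φ(2)·φ(73) = 1·72 = 72 = 2^3 · 3^2.
Divisors of 72: 1, 2, 3, 4, 6, 8, 9, 12, 18, 24, 36, 72.
Check 47^d mod 146 for each divisor in increasing order:
47^1 ≡ 47 (mod 146)
47^2 ≡ 19 (mod 146)
47^3 ≡ 17 (mod 146)
47^4 ≡ 69 (mod 146)
47^6 ≡ 143 (mod 146)
47^8 ≡ 89 (mod 146)
47^9 ≡ 95 (mod 146)
47^12 ≡ 9 (mod 146)
47^18 ≡ 119 (mod 146)
47^24 ≡ 81 (mod 146)
47^36 ≡ 145 (mod 146)
47^72 ≡ 1 (mod 146) ✓
So ord_146(47) = 72, hence |⟨47⟩| = 72.
The index is φ(146) / ord(47) = 72 / 72 = 1.

1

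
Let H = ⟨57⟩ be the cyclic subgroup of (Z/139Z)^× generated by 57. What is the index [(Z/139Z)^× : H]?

6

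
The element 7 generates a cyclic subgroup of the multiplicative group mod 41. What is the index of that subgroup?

By Lagrange's theorem, ord_41(7) divides φ(41) = 41 − 1 = 40 = 2^3 · 5.
Divisors of 40: 1, 2, 4, 5, 8, 10, 20, 40.
Evaluate successive powers at the divisors of 40:
7^1 ≡ 7 (mod 41)
7^2 ≡ 8 (mod 41)
7^4 ≡ 23 (mod 41)
7^5 ≡ 38 (mod 41)
7^8 ≡ 37 (mod 41)
7^10 ≡ 9 (mod 41)
7^20 ≡ 40 (mod 41)
7^40 ≡ 1 (mod 41) ✓
Thus |⟨7⟩| = ord(7) = 40.
The index is φ(41) / ord(7) = 40 / 40 = 1.

1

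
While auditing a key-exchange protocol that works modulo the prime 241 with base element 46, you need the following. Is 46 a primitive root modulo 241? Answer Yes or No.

Yes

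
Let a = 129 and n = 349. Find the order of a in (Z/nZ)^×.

348

The order of 129 must divide φ(349) = 349 − 1 = 348 = 2^2 · 3 · 29.
Divisors of 348: 1, 2, 3, 4, 6, 12, 29, 58, 87, 116, 174, 348.
Evaluate successive powers at the divisors of 348:
129^1 ≡ 129
129^2 ≡ 238
129^3 ≡ 339
129^4 ≡ 106
129^6 ≡ 100
129^12 ≡ 228
129^29 ≡ 325
129^58 ≡ 227
129^87 ≡ 136
129^116 ≡ 226
129^174 ≡ 348
129^348 ≡ 1
So ord_349(129) = 348.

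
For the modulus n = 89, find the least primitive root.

3

φ(89) = 89 − 1 = 88 = 2^3 · 11.
Test candidates g = 2, 3, … against the prime factors q ∈ {2, 11} of φ(89): g is a generator iff g^(88/q) ≢ 1 for every such q.
g = 2: 2^44 ≡ 1 — hits 1, so not a primitive root.
g = 3: 3^44 ≡ 88; 3^8 ≡ 64 — none is 1, so 3 is a primitive root.
The smallest primitive root modulo 89 is 3.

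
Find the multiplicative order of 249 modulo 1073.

The order of 249 must divide φ(1073) = φ(29·37) = (29−1)·(37−1) = 28·36 = 1008 = 2^4 · 3^2 · 7.
Divisors of 1008: 1, 2, 3, 4, 6, 7, 8, 9, 12, 14, 16, 18, 21, 24, 28, 36, 42, 48, 56, 63, 72, 84, 112, 126, 144, 168, 252, 336, 504, 1008.
Test each divisor d:
249^1 ≡ 249
249^2 ≡ 840
249^3 ≡ 998
249^4 ≡ 639
249^6 ≡ 260
249^7 ≡ 360
249^8 ≡ 581
249^9 ≡ 887
249^12 ≡ 1
The smallest such exponent is 12, so the order of 249 is 12.

12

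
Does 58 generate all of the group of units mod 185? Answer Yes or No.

185 = 5 · 37 is a product of two distinct odd primes, so (Z/185Z)^× ≅ (Z/5Z)^× × (Z/37Z)^× is not cyclic.
No primitive root modulo 185 exists; in particular 58 is not one.

No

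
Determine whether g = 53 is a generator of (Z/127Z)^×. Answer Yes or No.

Yes

φ(127) = 127 − 1 = 126 = 2 · 3^2 · 7.
An element g generates (Z/127Z)^× iff g^(126/q) ≢ 1 (mod 127) for each prime q ∈ {2, 3, 7}.
53^63 ≡ 126 (mod 127)  [q = 2: ≢ 1 ✓]
53^42 ≡ 19 (mod 127)  [q = 3: ≢ 1 ✓]
53^18 ≡ 16 (mod 127)  [q = 7: ≢ 1 ✓]
All checks pass, so 53 has order 126 and is a primitive root modulo 127.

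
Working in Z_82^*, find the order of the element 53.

Since 53 ∈ (Z/82Z)^×, its order divides φ(82) = φ(2)·φ(41) = 1·40 = 40 = 2^3 · 5.
Divisors of 40: 1, 2, 4, 5, 8, 10, 20, 40.
Evaluate successive powers at the divisors of 40:
53^1 ≡ 53
53^2 ≡ 21
53^4 ≡ 31
53^5 ≡ 3
53^8 ≡ 59
53^10 ≡ 9
53^20 ≡ 81
53^40 ≡ 1
Hence ord(53) = 40.

40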